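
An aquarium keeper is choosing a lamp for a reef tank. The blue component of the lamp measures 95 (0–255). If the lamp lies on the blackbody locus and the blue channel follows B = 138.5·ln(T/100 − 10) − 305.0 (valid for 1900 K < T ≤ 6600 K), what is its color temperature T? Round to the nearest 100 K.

ln(t − 10) = (95 + 305.0) / 138.5 = 2.8881.
t − 10 = e^2.8881 = 17.959, so t = 27.959.
T = 100·t = 2796 K → 2800 K to the nearest 100 K.

2800 K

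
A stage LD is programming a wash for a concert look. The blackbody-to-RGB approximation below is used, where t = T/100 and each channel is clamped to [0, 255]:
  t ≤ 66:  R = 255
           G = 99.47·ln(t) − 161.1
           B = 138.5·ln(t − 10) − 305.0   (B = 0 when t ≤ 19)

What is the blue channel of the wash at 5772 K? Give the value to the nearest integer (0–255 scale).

t = 5772/100 = 57.72; the t ≤ 66 branch applies.
B = 138.5·ln(57.72 − 10) − 305.0 = 138.5·ln 47.72 − 305.0 = 138.5·3.8654 − 305.0 = 230.351.
Rounded: 230.

230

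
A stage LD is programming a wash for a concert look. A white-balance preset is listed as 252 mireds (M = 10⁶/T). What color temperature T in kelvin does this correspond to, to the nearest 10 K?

3970 K

T = 10⁶ / 252 = 3968.25 K → 3970 K.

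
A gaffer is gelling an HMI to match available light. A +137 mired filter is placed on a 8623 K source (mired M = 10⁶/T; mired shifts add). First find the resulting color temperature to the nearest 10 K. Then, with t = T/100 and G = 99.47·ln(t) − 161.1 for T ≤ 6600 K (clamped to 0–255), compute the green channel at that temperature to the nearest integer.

205

M_in = 10⁶/8623 = 115.97; M_out = 115.97 + (+137) = 252.97.
T_out = 10⁶/252.97 = 3953.1 K → 3950 K; t = 39.5.
G = 99.47·ln 39.5 − 161.1 = 99.47·3.6763 − 161.1 = 204.582.
Rounded: 205.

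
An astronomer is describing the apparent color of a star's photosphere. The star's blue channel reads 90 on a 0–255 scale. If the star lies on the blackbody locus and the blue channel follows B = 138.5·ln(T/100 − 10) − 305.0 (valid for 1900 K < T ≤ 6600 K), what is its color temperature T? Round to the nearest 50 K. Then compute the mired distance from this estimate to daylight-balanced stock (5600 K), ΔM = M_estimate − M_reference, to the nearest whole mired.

+185 mireds

ln(t − 10) = (90 + 305.0) / 138.5 = 2.8520.
t − 10 = e^2.8520 = 17.322, so t = 27.322.
T = 100·t = 2732 K → 2750 K to the nearest 50 K.
M_estimate = 10⁶/2750 = 363.64; M_reference = 10⁶/5600 = 178.57.
ΔM = 363.64 − 178.57 = 185.06 → +185 mireds.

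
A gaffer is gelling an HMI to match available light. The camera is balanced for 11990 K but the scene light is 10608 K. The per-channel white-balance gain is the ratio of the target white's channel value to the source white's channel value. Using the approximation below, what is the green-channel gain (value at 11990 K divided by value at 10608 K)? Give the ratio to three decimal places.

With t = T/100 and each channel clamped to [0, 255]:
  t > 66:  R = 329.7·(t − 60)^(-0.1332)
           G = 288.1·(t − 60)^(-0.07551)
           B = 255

At 10608 K (t = 106.08):
  G = 288.1·(106.08 − 60)^(-0.07551) = 288.1·46.08^(-0.07551) = 288.1·0.74884 = 215.740.
At 11990 K (t = 119.9):
  G = 288.1·(119.9 − 60)^(-0.07551) = 288.1·59.9^(-0.07551) = 288.1·0.73415 = 211.509.
Gain = 211.509 / 215.740 = 0.9804 → 0.980.

0.980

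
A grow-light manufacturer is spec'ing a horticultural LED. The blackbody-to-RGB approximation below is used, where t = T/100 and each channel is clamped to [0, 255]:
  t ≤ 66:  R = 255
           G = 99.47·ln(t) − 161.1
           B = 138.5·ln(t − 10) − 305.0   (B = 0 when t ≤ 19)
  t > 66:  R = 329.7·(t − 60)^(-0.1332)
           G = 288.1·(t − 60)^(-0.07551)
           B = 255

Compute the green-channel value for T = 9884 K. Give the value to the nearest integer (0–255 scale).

219

t = 9884/100 = 98.84; the t > 66 branch applies.
G = 288.1·(98.84 − 60)^(-0.07551) = 288.1·38.84^(-0.07551) = 288.1·0.75857 = 218.543.
Rounded: 219.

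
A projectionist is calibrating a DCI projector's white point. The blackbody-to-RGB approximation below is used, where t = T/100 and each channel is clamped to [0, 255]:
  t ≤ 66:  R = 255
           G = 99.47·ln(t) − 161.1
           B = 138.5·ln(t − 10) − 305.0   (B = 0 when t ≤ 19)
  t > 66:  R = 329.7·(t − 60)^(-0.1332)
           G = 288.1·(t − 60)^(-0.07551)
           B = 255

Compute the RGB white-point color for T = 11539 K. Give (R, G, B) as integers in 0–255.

t = 11539/100 = 115.39; the t > 66 branch applies.
R = 329.7·(115.39 − 60)^(-0.1332) = 329.7·55.39^(-0.1332) = 329.7·0.58583 = 193.150.
G = 288.1·(115.39 − 60)^(-0.07551) = 288.1·55.39^(-0.07551) = 288.1·0.73851 = 212.763.
B = 255 by definition for t > 66.
Rounded: (193, 213, 255).

(193, 213, 255)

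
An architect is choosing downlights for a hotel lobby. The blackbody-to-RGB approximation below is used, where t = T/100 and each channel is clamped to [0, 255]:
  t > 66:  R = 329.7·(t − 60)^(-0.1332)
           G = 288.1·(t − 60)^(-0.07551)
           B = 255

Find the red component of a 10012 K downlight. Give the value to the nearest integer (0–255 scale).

t = 10012/100 = 100.12; the t > 66 branch applies.
R = 329.7·(100.12 − 60)^(-0.1332) = 329.7·40.12^(-0.1332) = 329.7·0.61155 = 201.628.
Rounded: 202.

202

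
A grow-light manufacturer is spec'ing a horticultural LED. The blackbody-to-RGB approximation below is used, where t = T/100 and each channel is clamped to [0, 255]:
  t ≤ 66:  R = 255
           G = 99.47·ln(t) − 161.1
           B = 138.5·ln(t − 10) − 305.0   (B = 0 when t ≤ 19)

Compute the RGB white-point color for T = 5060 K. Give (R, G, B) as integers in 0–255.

(255, 229, 208)

t = 5060/100 = 50.6; the t ≤ 66 branch applies.
R = 255 by definition for t ≤ 66.
G = 99.47·ln 50.6 − 161.1 = 99.47·3.9240 − 161.1 = 229.215.
B = 138.5·ln(50.6 − 10) − 305.0 = 138.5·ln 40.6 − 305.0 = 138.5·3.7038 − 305.0 = 207.972.
Rounded: (255, 229, 208).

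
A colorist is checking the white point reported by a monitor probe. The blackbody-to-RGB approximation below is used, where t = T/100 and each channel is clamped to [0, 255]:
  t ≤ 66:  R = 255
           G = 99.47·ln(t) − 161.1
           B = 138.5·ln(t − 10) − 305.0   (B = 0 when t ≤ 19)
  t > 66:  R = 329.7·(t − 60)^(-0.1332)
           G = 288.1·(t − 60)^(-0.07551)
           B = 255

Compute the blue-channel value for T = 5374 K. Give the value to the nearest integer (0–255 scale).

218

t = 5374/100 = 53.74; the t ≤ 66 branch applies.
B = 138.5·ln(53.74 − 10) − 305.0 = 138.5·ln 43.74 − 305.0 = 138.5·3.7783 − 305.0 = 218.289.
Rounded: 218.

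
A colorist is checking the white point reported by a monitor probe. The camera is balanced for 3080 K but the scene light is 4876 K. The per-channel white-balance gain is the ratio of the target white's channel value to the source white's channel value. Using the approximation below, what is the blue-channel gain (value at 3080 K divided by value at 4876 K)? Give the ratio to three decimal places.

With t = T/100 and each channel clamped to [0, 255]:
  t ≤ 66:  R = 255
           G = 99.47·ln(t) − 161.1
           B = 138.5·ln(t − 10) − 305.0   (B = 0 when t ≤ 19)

0.572

At 4876 K (t = 48.76):
  B = 138.5·ln(48.76 − 10) − 305.0 = 138.5·ln 38.76 − 305.0 = 138.5·3.6574 − 305.0 = 201.548.
At 3080 K (t = 30.8):
  B = 138.5·ln(30.8 − 10) − 305.0 = 138.5·ln 20.8 − 305.0 = 138.5·3.0350 − 305.0 = 115.341.
Gain = 115.341 / 201.548 = 0.5723 → 0.572.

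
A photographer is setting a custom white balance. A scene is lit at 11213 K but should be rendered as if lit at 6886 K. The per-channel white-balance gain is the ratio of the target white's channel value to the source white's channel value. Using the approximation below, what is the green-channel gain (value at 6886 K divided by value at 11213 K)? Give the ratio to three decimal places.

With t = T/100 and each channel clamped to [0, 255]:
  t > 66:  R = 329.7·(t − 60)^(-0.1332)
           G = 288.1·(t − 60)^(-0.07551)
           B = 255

At 11213 K (t = 112.13):
  G = 288.1·(112.13 − 60)^(-0.07551) = 288.1·52.13^(-0.07551) = 288.1·0.74190 = 213.740.
At 6886 K (t = 68.86):
  G = 288.1·(68.86 − 60)^(-0.07551) = 288.1·8.86^(-0.07551) = 288.1·0.84812 = 244.344.
Gain = 244.344 / 213.740 = 1.1432 → 1.143.

1.143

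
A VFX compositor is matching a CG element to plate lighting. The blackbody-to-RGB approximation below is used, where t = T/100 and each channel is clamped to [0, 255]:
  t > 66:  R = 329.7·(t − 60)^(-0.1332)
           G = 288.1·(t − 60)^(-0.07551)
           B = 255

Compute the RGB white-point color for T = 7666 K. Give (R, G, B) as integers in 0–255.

(227, 233, 255)

t = 7666/100 = 76.66; the t > 66 branch applies.
R = 329.7·(76.66 − 60)^(-0.1332) = 329.7·16.66^(-0.1332) = 329.7·0.68750 = 226.669.
G = 288.1·(76.66 − 60)^(-0.07551) = 288.1·16.66^(-0.07551) = 288.1·0.80863 = 232.967.
B = 255 by definition for t > 66.
Rounded: (227, 233, 255).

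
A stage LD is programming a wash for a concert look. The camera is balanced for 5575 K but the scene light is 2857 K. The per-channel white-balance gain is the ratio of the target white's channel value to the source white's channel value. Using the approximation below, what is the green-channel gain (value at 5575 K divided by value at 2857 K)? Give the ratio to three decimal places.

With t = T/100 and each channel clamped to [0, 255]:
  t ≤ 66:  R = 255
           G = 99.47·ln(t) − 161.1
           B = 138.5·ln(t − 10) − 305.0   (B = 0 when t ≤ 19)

At 2857 K (t = 28.57):
  G = 99.47·ln 28.57 − 161.1 = 99.47·3.3524 − 161.1 = 172.359.
At 5575 K (t = 55.75):
  G = 99.47·ln 55.75 − 161.1 = 99.47·4.0209 − 161.1 = 238.857.
Gain = 238.857 / 172.359 = 1.3858 → 1.386.

1.386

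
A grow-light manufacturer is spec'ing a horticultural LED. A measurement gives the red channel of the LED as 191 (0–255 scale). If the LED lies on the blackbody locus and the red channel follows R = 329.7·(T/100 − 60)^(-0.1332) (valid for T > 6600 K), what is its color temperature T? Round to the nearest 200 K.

12000 K

(t − 60)^(-0.1332) = 191/329.7 = 0.57931.
t − 60 = 0.57931^(1/-0.1332) = 0.57931^(-7.508) = 60.245, so t = 120.245.
T = 100·t = 12025 K → 12000 K to the nearest 200 K.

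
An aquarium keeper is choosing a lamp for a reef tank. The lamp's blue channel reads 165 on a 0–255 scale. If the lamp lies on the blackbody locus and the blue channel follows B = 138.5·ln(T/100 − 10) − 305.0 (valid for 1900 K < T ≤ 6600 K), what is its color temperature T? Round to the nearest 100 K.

4000 K

ln(t − 10) = (165 + 305.0) / 138.5 = 3.3935.
t − 10 = e^3.3935 = 29.770, so t = 39.770.
T = 100·t = 3977 K → 4000 K to the nearest 100 K.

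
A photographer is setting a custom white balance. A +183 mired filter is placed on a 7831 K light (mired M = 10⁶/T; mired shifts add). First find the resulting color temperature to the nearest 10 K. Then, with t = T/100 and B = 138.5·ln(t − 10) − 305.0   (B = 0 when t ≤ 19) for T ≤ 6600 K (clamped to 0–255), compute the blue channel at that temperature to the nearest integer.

M_in = 10⁶/7831 = 127.70; M_out = 127.70 + (+183) = 310.70.
T_out = 10⁶/310.70 = 3218.6 K → 3220 K; t = 32.2.
B = 138.5·ln(32.2 − 10) − 305.0 = 138.5·ln 22.2 − 305.0 = 138.5·3.1001 − 305.0 = 124.363.
Rounded: 124.

124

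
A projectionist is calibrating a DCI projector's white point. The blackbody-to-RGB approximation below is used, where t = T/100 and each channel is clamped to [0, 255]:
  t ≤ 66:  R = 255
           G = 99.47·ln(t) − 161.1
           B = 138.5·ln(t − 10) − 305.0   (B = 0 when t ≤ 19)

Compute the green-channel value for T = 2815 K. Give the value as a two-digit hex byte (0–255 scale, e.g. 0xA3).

t = 2815/100 = 28.15; the t ≤ 66 branch applies.
G = 99.47·ln 28.15 − 161.1 = 99.47·3.3375 − 161.1 = 170.886.
Rounded: 171; in hex, 0xAB.

0xAB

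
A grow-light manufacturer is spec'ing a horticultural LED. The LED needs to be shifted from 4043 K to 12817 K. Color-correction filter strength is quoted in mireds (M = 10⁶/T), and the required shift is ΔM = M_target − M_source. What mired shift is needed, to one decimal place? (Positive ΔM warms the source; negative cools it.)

M_source = 10⁶/4043 = 247.341; M_target = 10⁶/12817 = 78.021.
ΔM = 78.021 − 247.341 = -169.320 → -169.3 mireds, a cooling shift.

-169.3 mireds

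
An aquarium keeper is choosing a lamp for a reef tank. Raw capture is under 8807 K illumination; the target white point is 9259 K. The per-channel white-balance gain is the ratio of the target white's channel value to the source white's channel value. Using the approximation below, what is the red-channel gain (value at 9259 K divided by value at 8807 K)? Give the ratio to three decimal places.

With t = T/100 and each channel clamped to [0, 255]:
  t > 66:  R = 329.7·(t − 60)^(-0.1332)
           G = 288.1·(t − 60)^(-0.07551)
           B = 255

At 8807 K (t = 88.07):
  R = 329.7·(88.07 − 60)^(-0.1332) = 329.7·28.07^(-0.1332) = 329.7·0.64135 = 211.453.
At 9259 K (t = 92.59):
  R = 329.7·(92.59 − 60)^(-0.1332) = 329.7·32.59^(-0.1332) = 329.7·0.62872 = 207.289.
Gain = 207.289 / 211.453 = 0.9803 → 0.980.

0.980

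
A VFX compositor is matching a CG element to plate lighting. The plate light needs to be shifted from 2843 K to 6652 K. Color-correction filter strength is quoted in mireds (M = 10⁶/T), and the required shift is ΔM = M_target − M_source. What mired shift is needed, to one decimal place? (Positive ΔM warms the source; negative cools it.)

M_source = 10⁶/2843 = 351.741; M_target = 10⁶/6652 = 150.331.
ΔM = 150.331 − 351.741 = -201.410 → -201.4 mireds, a cooling shift.

-201.4 mireds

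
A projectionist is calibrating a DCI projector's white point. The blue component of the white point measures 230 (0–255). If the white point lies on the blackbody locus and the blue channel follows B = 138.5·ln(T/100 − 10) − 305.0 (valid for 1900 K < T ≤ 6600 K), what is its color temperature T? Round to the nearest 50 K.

5750 K

ln(t − 10) = (230 + 305.0) / 138.5 = 3.8628.
t − 10 = e^3.8628 = 47.599, so t = 57.599.
T = 100·t = 5760 K → 5750 K to the nearest 50 K.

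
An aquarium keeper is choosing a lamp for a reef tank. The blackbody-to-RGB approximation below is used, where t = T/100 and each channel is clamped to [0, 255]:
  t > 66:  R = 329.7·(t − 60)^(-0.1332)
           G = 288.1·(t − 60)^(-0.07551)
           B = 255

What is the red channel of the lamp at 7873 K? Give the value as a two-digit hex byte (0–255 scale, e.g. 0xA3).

t = 7873/100 = 78.73; the t > 66 branch applies.
R = 329.7·(78.73 − 60)^(-0.1332) = 329.7·18.73^(-0.1332) = 329.7·0.67686 = 223.160.
Rounded: 223; in hex, 0xDF.

0xDF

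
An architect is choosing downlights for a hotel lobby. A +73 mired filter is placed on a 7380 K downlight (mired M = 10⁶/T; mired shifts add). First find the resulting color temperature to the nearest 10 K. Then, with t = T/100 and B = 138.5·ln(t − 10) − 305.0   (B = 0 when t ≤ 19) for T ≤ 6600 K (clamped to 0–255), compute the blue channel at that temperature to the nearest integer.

M_in = 10⁶/7380 = 135.50; M_out = 135.50 + (+73) = 208.50.
T_out = 10⁶/208.50 = 4796.1 K → 4800 K; t = 48.
B = 138.5·ln(48 − 10) − 305.0 = 138.5·ln 38 − 305.0 = 138.5·3.6376 − 305.0 = 198.806.
Rounded: 199.

199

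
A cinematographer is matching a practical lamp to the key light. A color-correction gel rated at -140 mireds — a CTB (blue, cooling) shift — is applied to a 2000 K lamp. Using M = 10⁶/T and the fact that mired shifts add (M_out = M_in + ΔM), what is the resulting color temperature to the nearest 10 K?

M_in = 10⁶/2000 = 500.00 mireds.
M_out = 500.00 + (-140) = 360.00 mireds.
T_out = 10⁶/360.00 = 2777.8 K → 2780 K.

2780 K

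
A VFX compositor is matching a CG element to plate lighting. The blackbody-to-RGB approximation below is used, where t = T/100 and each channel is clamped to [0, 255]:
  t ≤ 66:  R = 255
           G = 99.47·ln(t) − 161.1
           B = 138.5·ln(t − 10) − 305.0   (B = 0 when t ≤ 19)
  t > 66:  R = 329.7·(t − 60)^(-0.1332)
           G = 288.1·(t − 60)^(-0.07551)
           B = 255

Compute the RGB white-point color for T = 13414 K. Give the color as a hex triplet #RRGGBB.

#BAD0FF

t = 13414/100 = 134.14; the t > 66 branch applies.
R = 329.7·(134.14 − 60)^(-0.1332) = 329.7·74.14^(-0.1332) = 329.7·0.56352 = 185.792.
G = 288.1·(134.14 − 60)^(-0.07551) = 288.1·74.14^(-0.07551) = 288.1·0.72242 = 208.130.
B = 255 by definition for t > 66.
Rounded: (186, 208, 255).
In hex: #BAD0FF.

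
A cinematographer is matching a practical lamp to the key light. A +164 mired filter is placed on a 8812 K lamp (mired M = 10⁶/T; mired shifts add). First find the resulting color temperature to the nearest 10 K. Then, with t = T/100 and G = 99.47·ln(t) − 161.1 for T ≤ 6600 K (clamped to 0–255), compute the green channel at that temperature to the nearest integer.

M_in = 10⁶/8812 = 113.48; M_out = 113.48 + (+164) = 277.48.
T_out = 10⁶/277.48 = 3603.8 K → 3600 K; t = 36.
G = 99.47·ln 36 − 161.1 = 99.47·3.5835 − 161.1 = 195.353.
Rounded: 195.

195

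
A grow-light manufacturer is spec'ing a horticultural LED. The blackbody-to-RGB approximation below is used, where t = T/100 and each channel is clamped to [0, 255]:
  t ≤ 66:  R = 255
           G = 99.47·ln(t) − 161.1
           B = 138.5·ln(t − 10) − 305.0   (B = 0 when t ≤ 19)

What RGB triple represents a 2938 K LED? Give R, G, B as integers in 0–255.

R=255, G=175, B=106

t = 2938/100 = 29.38; the t ≤ 66 branch applies.
R = 255 by definition for t ≤ 66.
G = 99.47·ln 29.38 − 161.1 = 99.47·3.3803 − 161.1 = 175.140.
B = 138.5·ln(29.38 − 10) − 305.0 = 138.5·ln 19.38 − 305.0 = 138.5·2.9642 − 305.0 = 105.547.
Rounded: (255, 175, 106).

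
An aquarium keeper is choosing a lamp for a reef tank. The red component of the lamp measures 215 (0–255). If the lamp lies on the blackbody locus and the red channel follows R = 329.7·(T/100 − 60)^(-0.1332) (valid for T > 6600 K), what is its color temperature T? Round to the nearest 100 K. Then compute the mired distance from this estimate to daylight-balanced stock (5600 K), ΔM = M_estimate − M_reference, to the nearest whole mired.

-61 mireds

(t − 60)^(-0.1332) = 215/329.7 = 0.65211.
t − 60 = 0.65211^(1/-0.1332) = 0.65211^(-7.508) = 24.774, so t = 84.774.
T = 100·t = 8477 K → 8500 K to the nearest 100 K.
M_estimate = 10⁶/8500 = 117.65; M_reference = 10⁶/5600 = 178.57.
ΔM = 117.65 − 178.57 = -60.92 → -61 mireds.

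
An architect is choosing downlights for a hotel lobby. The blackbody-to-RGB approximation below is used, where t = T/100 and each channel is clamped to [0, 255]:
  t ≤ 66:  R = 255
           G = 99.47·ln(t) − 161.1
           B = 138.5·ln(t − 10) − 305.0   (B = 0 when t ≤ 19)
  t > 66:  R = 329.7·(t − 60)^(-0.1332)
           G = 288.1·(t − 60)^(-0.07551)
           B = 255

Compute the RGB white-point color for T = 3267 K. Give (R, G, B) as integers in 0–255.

t = 3267/100 = 32.67; the t ≤ 66 branch applies.
R = 255 by definition for t ≤ 66.
G = 99.47·ln 32.67 − 161.1 = 99.47·3.4865 − 161.1 = 185.698.
B = 138.5·ln(32.67 − 10) − 305.0 = 138.5·ln 22.67 − 305.0 = 138.5·3.1210 − 305.0 = 127.264.
Rounded: (255, 186, 127).

(255, 186, 127)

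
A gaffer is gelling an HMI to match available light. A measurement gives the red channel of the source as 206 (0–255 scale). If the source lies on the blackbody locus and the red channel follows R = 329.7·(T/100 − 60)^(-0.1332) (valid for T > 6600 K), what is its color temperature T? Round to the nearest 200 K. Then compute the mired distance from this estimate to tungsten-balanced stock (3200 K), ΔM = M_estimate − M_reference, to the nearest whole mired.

-206 mireds

(t − 60)^(-0.1332) = 206/329.7 = 0.62481.
t − 60 = 0.62481^(1/-0.1332) = 0.62481^(-7.508) = 34.152, so t = 94.152.
T = 100·t = 9415 K → 9400 K to the nearest 200 K.
M_estimate = 10⁶/9400 = 106.38; M_reference = 10⁶/3200 = 312.50.
ΔM = 106.38 − 312.50 = -206.12 → -206 mireds.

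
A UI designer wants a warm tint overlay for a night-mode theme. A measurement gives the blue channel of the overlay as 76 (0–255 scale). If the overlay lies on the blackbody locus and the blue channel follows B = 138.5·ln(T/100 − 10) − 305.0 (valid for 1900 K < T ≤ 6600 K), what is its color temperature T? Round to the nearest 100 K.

2600 K

ln(t − 10) = (76 + 305.0) / 138.5 = 2.7509.
t − 10 = e^2.7509 = 15.657, so t = 25.657.
T = 100·t = 2566 K → 2600 K to the nearest 100 K.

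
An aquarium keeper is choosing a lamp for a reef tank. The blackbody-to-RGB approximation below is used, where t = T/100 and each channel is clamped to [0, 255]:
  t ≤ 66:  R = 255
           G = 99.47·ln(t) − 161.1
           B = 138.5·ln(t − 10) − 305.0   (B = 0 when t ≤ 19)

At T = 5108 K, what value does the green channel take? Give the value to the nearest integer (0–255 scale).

230

t = 5108/100 = 51.08; the t ≤ 66 branch applies.
G = 99.47·ln 51.08 − 161.1 = 99.47·3.9334 − 161.1 = 230.155.
Rounded: 230.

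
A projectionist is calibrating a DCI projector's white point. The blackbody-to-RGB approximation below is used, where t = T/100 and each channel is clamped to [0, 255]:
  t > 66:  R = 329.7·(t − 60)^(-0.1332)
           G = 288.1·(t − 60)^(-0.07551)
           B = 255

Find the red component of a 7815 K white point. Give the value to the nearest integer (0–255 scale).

224

t = 7815/100 = 78.15; the t > 66 branch applies.
R = 329.7·(78.15 − 60)^(-0.1332) = 329.7·18.15^(-0.1332) = 329.7·0.67970 = 224.097.
Rounded: 224.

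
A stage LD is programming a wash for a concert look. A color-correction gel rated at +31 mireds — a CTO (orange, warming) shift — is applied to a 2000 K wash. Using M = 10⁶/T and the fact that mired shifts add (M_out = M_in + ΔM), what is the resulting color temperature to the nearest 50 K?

1900 K

M_in = 10⁶/2000 = 500.00 mireds.
M_out = 500.00 + (+31) = 531.00 mireds.
T_out = 10⁶/531.00 = 1883.2 K → 1900 K.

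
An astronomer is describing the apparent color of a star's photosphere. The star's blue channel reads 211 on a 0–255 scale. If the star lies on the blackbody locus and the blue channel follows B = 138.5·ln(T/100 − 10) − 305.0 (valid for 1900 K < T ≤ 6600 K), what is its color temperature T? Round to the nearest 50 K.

5150 K

ln(t − 10) = (211 + 305.0) / 138.5 = 3.7256.
t − 10 = e^3.7256 = 41.497, so t = 51.497.
T = 100·t = 5150 K → 5150 K to the nearest 50 K.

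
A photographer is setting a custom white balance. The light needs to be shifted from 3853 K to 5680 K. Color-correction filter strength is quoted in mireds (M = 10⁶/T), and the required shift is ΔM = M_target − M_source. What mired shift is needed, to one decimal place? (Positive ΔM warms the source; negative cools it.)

M_source = 10⁶/3853 = 259.538; M_target = 10⁶/5680 = 176.056.
ΔM = 176.056 − 259.538 = -83.482 → -83.5 mireds, a cooling shift.

-83.5 mireds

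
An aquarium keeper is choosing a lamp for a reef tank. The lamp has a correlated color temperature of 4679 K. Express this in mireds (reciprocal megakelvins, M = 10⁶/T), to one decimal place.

213.7 mireds

M = 10⁶ / 4679 = 213.721 → 213.7 mireds.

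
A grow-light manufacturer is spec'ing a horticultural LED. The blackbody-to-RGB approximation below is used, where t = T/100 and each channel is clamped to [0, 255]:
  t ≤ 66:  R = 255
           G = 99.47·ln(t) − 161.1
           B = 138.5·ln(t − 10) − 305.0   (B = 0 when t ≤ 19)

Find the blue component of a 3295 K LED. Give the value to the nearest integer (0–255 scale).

t = 3295/100 = 32.95; the t ≤ 66 branch applies.
B = 138.5·ln(32.95 − 10) − 305.0 = 138.5·ln 22.95 − 305.0 = 138.5·3.1333 − 305.0 = 128.965.
Rounded: 129.

129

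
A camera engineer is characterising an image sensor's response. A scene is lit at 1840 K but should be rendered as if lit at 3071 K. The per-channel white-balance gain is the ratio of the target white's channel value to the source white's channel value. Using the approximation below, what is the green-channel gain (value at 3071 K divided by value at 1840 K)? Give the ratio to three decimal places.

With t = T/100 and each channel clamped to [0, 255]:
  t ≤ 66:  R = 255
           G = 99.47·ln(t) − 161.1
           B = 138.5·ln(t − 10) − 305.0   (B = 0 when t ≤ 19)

1.396

At 1840 K (t = 18.4):
  G = 99.47·ln 18.4 − 161.1 = 99.47·2.9124 − 161.1 = 128.592.
At 3071 K (t = 30.71):
  G = 99.47·ln 30.71 − 161.1 = 99.47·3.4246 − 161.1 = 179.544.
Gain = 179.544 / 128.592 = 1.3962 → 1.396.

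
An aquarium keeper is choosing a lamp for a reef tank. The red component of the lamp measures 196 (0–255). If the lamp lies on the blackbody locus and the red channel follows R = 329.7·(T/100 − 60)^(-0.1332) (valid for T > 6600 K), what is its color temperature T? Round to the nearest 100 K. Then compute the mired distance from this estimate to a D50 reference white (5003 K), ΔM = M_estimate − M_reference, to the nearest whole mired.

(t − 60)^(-0.1332) = 196/329.7 = 0.59448.
t − 60 = 0.59448^(1/-0.1332) = 0.59448^(-7.508) = 49.621, so t = 109.621.
T = 100·t = 10962 K → 11000 K to the nearest 100 K.
M_estimate = 10⁶/11000 = 90.91; M_reference = 10⁶/5003 = 199.88.
ΔM = 90.91 − 199.88 = -108.97 → -109 mireds.

-109 mireds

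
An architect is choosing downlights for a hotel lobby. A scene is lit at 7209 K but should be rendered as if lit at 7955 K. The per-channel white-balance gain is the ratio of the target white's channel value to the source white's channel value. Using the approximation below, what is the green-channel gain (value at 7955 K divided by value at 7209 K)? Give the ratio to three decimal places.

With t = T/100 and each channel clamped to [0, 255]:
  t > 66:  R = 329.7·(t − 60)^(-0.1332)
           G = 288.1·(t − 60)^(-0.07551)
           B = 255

At 7209 K (t = 72.09):
  G = 288.1·(72.09 − 60)^(-0.07551) = 288.1·12.09^(-0.07551) = 288.1·0.82845 = 238.676.
At 7955 K (t = 79.55):
  G = 288.1·(79.55 − 60)^(-0.07551) = 288.1·19.55^(-0.07551) = 288.1·0.79892 = 230.170.
Gain = 230.170 / 238.676 = 0.9644 → 0.964.

0.964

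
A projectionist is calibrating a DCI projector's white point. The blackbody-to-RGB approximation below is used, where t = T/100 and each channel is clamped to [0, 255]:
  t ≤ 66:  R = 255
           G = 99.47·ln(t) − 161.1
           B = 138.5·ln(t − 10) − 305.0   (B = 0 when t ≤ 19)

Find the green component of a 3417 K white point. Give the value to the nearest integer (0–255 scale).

t = 3417/100 = 34.17; the t ≤ 66 branch applies.
G = 99.47·ln 34.17 − 161.1 = 99.47·3.5313 − 161.1 = 190.163.
Rounded: 190.

190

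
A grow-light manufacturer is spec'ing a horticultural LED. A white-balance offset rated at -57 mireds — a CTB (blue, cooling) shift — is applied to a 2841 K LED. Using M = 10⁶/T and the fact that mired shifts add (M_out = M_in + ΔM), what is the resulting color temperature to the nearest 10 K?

M_in = 10⁶/2841 = 351.99 mireds.
M_out = 351.99 + (-57) = 294.99 mireds.
T_out = 10⁶/294.99 = 3390.0 K → 3390 K.

3390 K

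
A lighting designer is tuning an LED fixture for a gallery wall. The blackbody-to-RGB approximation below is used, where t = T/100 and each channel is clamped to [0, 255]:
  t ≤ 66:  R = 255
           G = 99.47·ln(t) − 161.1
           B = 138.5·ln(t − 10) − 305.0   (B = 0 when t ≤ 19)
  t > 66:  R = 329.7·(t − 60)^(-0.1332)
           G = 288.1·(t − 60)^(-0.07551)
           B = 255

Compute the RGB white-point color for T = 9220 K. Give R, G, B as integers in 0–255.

R=208, G=222, B=255

t = 9220/100 = 92.2; the t > 66 branch applies.
R = 329.7·(92.2 − 60)^(-0.1332) = 329.7·32.2^(-0.1332) = 329.7·0.62973 = 207.622.
G = 288.1·(92.2 − 60)^(-0.07551) = 288.1·32.2^(-0.07551) = 288.1·0.76938 = 221.659.
B = 255 by definition for t > 66.
Rounded: (208, 222, 255).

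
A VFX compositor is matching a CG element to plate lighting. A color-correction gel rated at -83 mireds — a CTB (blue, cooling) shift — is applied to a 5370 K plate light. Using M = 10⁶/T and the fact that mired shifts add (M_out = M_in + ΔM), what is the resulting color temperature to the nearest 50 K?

M_in = 10⁶/5370 = 186.22 mireds.
M_out = 186.22 + (-83) = 103.22 mireds.
T_out = 10⁶/103.22 = 9688.1 K → 9700 K.

9700 K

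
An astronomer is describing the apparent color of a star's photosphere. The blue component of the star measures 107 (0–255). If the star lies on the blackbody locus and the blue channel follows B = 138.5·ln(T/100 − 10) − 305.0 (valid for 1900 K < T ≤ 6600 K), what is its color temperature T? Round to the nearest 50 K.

ln(t − 10) = (107 + 305.0) / 138.5 = 2.9747.
t − 10 = e^2.9747 = 19.584, so t = 29.584.
T = 100·t = 2958 K → 2950 K to the nearest 50 K.

2950 K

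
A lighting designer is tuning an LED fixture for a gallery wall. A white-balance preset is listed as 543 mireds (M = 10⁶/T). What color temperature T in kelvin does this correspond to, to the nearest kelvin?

1842 K

T = 10⁶ / 543 = 1841.62 K → 1842 K.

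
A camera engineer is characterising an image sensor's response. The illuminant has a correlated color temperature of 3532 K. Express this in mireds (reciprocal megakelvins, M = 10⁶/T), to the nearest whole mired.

M = 10⁶ / 3532 = 283.126 → 283 mireds.

283 mireds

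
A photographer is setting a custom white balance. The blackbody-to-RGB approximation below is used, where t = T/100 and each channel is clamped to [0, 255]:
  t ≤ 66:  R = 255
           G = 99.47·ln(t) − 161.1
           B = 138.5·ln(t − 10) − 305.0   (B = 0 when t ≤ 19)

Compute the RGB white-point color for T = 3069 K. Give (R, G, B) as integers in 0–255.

(255, 179, 115)

t = 3069/100 = 30.69; the t ≤ 66 branch applies.
R = 255 by definition for t ≤ 66.
G = 99.47·ln 30.69 − 161.1 = 99.47·3.4239 − 161.1 = 179.479.
B = 138.5·ln(30.69 − 10) − 305.0 = 138.5·ln 20.69 − 305.0 = 138.5·3.0297 − 305.0 = 114.607.
Rounded: (255, 179, 115).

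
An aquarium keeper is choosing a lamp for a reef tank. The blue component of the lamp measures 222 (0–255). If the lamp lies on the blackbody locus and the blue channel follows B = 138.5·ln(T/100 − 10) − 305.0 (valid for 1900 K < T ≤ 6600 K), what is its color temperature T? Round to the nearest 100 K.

5500 K

ln(t − 10) = (222 + 305.0) / 138.5 = 3.8051.
t − 10 = e^3.8051 = 44.928, so t = 54.928.
T = 100·t = 5493 K → 5500 K to the nearest 100 K.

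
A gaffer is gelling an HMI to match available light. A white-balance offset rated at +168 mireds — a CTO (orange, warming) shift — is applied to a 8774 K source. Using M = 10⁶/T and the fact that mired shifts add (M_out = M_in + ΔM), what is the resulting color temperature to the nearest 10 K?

3550 K

M_in = 10⁶/8774 = 113.97 mireds.
M_out = 113.97 + (+168) = 281.97 mireds.
T_out = 10⁶/281.97 = 3546.4 K → 3550 K.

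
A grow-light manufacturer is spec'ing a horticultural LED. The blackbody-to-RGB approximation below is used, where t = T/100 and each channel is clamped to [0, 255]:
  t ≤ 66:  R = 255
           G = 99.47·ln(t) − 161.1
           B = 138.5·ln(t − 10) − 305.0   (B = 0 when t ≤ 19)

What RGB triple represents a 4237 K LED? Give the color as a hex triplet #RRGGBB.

t = 4237/100 = 42.37; the t ≤ 66 branch applies.
R = 255 by definition for t ≤ 66.
G = 99.47·ln 42.37 − 161.1 = 99.47·3.7464 − 161.1 = 211.558.
B = 138.5·ln(42.37 − 10) − 305.0 = 138.5·ln 32.37 − 305.0 = 138.5·3.4772 − 305.0 = 176.597.
Rounded: (255, 212, 177).
In hex: #FFD4B1.

#FFD4B1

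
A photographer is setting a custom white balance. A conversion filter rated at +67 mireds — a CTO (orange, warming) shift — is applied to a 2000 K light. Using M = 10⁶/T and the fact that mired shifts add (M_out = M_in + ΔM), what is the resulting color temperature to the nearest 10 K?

M_in = 10⁶/2000 = 500.00 mireds.
M_out = 500.00 + (+67) = 567.00 mireds.
T_out = 10⁶/567.00 = 1763.7 K → 1760 K.

1760 K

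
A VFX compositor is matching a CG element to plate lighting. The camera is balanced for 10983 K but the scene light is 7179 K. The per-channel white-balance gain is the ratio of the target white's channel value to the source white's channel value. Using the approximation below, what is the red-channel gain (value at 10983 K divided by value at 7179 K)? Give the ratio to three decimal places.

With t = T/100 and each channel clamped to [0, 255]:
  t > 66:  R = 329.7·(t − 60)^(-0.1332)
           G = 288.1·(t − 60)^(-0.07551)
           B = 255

At 7179 K (t = 71.79):
  R = 329.7·(71.79 − 60)^(-0.1332) = 329.7·11.79^(-0.1332) = 329.7·0.71990 = 237.352.
At 10983 K (t = 109.83):
  R = 329.7·(109.83 − 60)^(-0.1332) = 329.7·49.83^(-0.1332) = 329.7·0.59415 = 195.890.
Gain = 195.890 / 237.352 = 0.8253 → 0.825.

0.825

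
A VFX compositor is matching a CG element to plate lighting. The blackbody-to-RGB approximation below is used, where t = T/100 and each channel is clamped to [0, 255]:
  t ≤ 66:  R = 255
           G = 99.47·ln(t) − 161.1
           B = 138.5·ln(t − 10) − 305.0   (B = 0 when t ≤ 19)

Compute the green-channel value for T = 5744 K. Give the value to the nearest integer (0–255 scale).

242

t = 5744/100 = 57.44; the t ≤ 66 branch applies.
G = 99.47·ln 57.44 − 161.1 = 99.47·4.0507 − 161.1 = 241.827.
Rounded: 242.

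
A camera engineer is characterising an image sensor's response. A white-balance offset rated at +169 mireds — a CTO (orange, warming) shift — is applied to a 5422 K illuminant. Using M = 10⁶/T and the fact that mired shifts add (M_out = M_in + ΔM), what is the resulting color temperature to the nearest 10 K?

2830 K

M_in = 10⁶/5422 = 184.43 mireds.
M_out = 184.43 + (+169) = 353.43 mireds.
T_out = 10⁶/353.43 = 2829.4 K → 2830 K.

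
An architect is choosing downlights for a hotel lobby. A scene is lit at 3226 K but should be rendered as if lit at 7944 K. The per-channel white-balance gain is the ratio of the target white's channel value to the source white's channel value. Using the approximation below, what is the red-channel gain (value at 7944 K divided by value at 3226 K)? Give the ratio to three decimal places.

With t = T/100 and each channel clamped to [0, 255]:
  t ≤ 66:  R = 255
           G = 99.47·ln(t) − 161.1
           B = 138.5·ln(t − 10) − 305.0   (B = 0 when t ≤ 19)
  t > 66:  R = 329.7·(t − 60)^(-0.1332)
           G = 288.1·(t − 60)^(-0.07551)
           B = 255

At 3226 K (t = 32.26):
  R = 255 by definition for t ≤ 66.
At 7944 K (t = 79.44):
  R = 329.7·(79.44 − 60)^(-0.1332) = 329.7·19.44^(-0.1332) = 329.7·0.67351 = 222.057.
Gain = 222.057 / 255.000 = 0.8708 → 0.871.

0.871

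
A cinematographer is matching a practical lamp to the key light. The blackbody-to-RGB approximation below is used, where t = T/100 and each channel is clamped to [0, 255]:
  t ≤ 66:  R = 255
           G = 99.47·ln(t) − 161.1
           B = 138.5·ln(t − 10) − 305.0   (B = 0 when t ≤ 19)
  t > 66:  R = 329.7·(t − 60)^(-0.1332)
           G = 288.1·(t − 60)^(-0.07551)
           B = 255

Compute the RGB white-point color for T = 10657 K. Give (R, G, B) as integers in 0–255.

t = 10657/100 = 106.57; the t > 66 branch applies.
R = 329.7·(106.57 − 60)^(-0.1332) = 329.7·46.57^(-0.1332) = 329.7·0.59953 = 197.664.
G = 288.1·(106.57 − 60)^(-0.07551) = 288.1·46.57^(-0.07551) = 288.1·0.74824 = 215.568.
B = 255 by definition for t > 66.
Rounded: (198, 216, 255).

(198, 216, 255)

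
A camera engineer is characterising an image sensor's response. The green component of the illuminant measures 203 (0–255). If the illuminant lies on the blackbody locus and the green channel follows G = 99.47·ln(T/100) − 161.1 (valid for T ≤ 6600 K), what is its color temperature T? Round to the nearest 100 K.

3900 K

ln t = (203 + 161.1) / 99.47 = 3.6604.
t = e^3.6604 = 38.877.
T = 100·t = 3888 K → 3900 K to the nearest 100 K.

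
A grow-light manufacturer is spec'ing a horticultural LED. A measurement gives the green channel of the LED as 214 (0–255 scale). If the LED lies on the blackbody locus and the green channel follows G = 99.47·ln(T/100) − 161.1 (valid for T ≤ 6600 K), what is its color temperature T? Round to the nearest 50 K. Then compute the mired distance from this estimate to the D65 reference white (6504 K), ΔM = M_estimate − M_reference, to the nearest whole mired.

ln t = (214 + 161.1) / 99.47 = 3.7710.
t = e^3.7710 = 43.423.
T = 100·t = 4342 K → 4350 K to the nearest 50 K.
M_estimate = 10⁶/4350 = 229.89; M_reference = 10⁶/6504 = 153.75.
ΔM = 229.89 − 153.75 = 76.13 → +76 mireds.

+76 mireds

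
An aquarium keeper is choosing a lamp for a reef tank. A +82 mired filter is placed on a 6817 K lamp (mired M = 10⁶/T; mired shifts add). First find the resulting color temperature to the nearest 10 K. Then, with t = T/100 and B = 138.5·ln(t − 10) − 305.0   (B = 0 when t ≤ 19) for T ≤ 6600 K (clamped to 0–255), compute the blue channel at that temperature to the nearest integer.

182

M_in = 10⁶/6817 = 146.69; M_out = 146.69 + (+82) = 228.69.
T_out = 10⁶/228.69 = 4372.7 K → 4370 K; t = 43.7.
B = 138.5·ln(43.7 − 10) − 305.0 = 138.5·ln 33.7 − 305.0 = 138.5·3.5175 − 305.0 = 182.173.
Rounded: 182.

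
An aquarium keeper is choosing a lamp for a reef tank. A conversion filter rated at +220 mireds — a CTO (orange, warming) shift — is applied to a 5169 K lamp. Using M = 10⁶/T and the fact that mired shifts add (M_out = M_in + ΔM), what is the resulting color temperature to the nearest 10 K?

M_in = 10⁶/5169 = 193.46 mireds.
M_out = 193.46 + (+220) = 413.46 mireds.
T_out = 10⁶/413.46 = 2418.6 K → 2420 K.

2420 K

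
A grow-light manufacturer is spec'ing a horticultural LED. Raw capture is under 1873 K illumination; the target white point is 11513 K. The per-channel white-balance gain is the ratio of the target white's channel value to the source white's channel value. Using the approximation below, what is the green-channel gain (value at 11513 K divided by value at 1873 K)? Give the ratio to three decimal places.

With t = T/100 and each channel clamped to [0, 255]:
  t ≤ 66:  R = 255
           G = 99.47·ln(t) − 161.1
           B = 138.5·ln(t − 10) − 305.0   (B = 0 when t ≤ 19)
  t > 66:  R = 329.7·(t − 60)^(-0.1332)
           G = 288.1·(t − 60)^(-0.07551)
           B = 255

1.633

At 1873 K (t = 18.73):
  G = 99.47·ln 18.73 − 161.1 = 99.47·2.9301 − 161.1 = 130.360.
At 11513 K (t = 115.13):
  G = 288.1·(115.13 − 60)^(-0.07551) = 288.1·55.13^(-0.07551) = 288.1·0.73877 = 212.839.
Gain = 212.839 / 130.360 = 1.6327 → 1.633.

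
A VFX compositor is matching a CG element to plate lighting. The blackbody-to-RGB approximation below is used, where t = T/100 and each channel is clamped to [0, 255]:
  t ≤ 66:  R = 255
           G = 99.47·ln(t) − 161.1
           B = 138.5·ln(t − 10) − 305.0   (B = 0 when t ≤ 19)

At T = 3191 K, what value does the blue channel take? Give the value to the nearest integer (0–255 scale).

t = 3191/100 = 31.91; the t ≤ 66 branch applies.
B = 138.5·ln(31.91 − 10) − 305.0 = 138.5·ln 21.91 − 305.0 = 138.5·3.0869 − 305.0 = 122.542.
Rounded: 123.

123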